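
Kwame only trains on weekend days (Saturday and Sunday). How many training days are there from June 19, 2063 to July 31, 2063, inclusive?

June 19, 2063 is a Tuesday.
That's 43 days from start to end, counting both.
43 = 7 × 6 + 1, so there are 6 full weeks plus 1 extra day.
Each full week contributes 2 weekend days (Sat, Sun): 6 × 2 = 12.
The 1 extra day is Tuesday — none qualify.
Total: 12 + 0 = 12.

12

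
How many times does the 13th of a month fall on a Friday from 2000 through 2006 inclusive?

Friday-the-13ths by year:
2000: Oct
2001: Apr, Jul
2002: Sep, Dec
2003: Jun
2004: Feb, Aug
2005: May
2006: Jan, Oct

11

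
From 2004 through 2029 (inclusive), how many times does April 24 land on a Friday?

4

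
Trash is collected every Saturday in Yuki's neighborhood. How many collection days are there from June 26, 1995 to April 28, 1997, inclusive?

June 26, 1995 is a Monday.
That's 673 days from start to end, counting both.
673 = 7 × 96 + 1, so there are 96 full weeks plus 1 extra day.
Each full week contributes one Saturday: 96 so far.
The 1 extra day is Monday — none qualify.
Total: 96 + 0 = 96.

96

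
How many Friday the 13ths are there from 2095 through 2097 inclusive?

6

Friday-the-13ths by year:
2095: May
2096: Jan, Apr, Jul
2097: Sep, Dec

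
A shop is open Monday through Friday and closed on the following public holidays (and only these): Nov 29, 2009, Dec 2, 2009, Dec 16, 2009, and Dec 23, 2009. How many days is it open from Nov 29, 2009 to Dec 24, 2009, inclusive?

Nov 29, 2009 is a Sunday.
That's 26 days from start to end, counting both.
26 = 7 × 3 + 5, so there are 3 full weeks plus 5 extra days.
Each full week contributes 5 weekdays (Mon–Fri): 3 × 5 = 15.
The 5 extra days are Sunday, Monday, Tuesday, Wednesday, Thursday — 4 of them qualify.
Total: 15 + 4 = 19.
Holidays: Nov 29, 2009 (Sun); Dec 2, 2009 (Wed); Dec 16, 2009 (Wed); Dec 23, 2009 (Wed).
3 of the 4 holidays fall on weekdays; the rest are weekends and were already excluded.
Business days: 19 − 3 = 16.

16 working days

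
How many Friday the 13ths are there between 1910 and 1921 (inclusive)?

19

Friday-the-13ths by year:
1910: May
1911: Jan, Oct
1912: Sep, Dec
1913: Jun
1914: Feb, Mar, Nov
1915: Aug
1916: Oct
1917: Apr, Jul
1918: Sep, Dec
1919: Jun
1920: Feb, Aug
1921: May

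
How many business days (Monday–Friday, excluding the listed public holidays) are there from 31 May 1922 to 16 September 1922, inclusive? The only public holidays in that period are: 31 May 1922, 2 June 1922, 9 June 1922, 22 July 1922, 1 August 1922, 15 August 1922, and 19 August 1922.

31 May 1922 is a Wednesday.
The range spans 109 days (inclusive of both endpoints).
109 = 7 × 15 + 4, so there are 15 full weeks plus 4 extra days.
Each full week contributes 5 weekdays (Mon–Fri): 15 × 5 = 75.
The 4 extra days are Wednesday, Thursday, Friday, Saturday — 3 of them qualify.
Total: 75 + 3 = 78.
Holidays: 31 May 1922 (Wed); 2 June 1922 (Fri); 9 June 1922 (Fri); 22 July 1922 (Sat); 1 August 1922 (Tue); 15 August 1922 (Tue); 19 August 1922 (Sat).
5 of the 7 holidays fall on weekdays; the rest are weekends and were already excluded.
Business days: 78 − 5 = 73.

73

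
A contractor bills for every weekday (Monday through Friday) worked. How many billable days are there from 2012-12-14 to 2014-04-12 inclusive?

2012-12-14 is a Friday.
That's 485 days from start to end, counting both.
485 = 7 × 69 + 2, so there are 69 full weeks plus 2 extra days.
Each full week contributes 5 weekdays (Mon–Fri): 69 × 5 = 345.
The 2 extra days are Fri, Sat — 1 of them qualifies.
Total: 345 + 1 = 346.

346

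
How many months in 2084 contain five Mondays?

4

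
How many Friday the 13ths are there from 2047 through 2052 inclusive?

Friday-the-13ths by year:
2047: Sep, Dec
2048: Mar, Nov
2049: Aug
2050: May
2051: Jan, Oct
2052: Sep, Dec

10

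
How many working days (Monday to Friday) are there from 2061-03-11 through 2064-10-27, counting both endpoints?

2061-03-11 is a Friday.
That's 1327 days from start to end, counting both.
1327 = 7 × 189 + 4, so there are 189 full weeks plus 4 extra days.
Each full week contributes 5 weekdays (Mon–Fri): 189 × 5 = 945.
The 4 extra days are Friday, Saturday, Sunday, Monday — 2 of them qualify.
Total: 945 + 2 = 947.

947 weekdays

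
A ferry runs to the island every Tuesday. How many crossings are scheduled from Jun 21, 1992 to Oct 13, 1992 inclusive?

Jun 21, 1992 is a Sunday.
That's 115 days from start to end, counting both.
115 = 7 × 16 + 3, so there are 16 full weeks plus 3 extra days.
Each full week contributes one Tuesday: 16 so far.
The 3 extra days are Sunday, Monday, Tuesday — 1 of them qualifies.
Total: 16 + 1 = 17.

17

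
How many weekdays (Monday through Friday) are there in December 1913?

23

1913-12-01 is a Monday.
From 1913-12-01 to 1913-12-31 is 31 days inclusive.
31 = 7 × 4 + 3, so there are 4 full weeks plus 3 extra days.
Each full week contributes 5 weekdays (Mon–Fri): 4 × 5 = 20.
The 3 extra days are Monday, Tuesday, Wednesday — 3 of them qualify.
Total: 20 + 3 = 23.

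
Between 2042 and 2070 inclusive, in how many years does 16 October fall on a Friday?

Day of week of October 16 in each year:
2042: Thu, 2043: Fri ✓, 2044: Sun, 2045: Mon, 2046: Tue, 2047: Wed, 2048: Fri ✓, 2049: Sat, 2050: Sun, 2051: Mon, 2052: Wed, 2053: Thu, 2054: Fri ✓, 2055: Sat, 2056: Mon, 2057: Tue, 2058: Wed, 2059: Thu, 2060: Sat, 2061: Sun, 2062: Mon, 2063: Tue, 2064: Thu, 2065: Fri ✓, 2066: Sat, 2067: Sun, 2068: Tue, 2069: Wed, 2070: Thu
Fridays: 2043, 2048, 2054, 2065.

4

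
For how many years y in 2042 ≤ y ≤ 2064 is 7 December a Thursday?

4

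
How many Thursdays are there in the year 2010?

2010-01-01 is a Friday.
The range spans 365 days (inclusive of both endpoints).
365 = 7 × 52 + 1, so there are 52 full weeks plus 1 extra day.
Each full week contributes one Thursday: 52 so far.
The 1 extra day is Fri — none qualify.
Total: 52 + 0 = 52.

52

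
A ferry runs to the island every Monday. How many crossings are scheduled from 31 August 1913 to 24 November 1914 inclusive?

31 August 1913 is a Sunday.
That's 451 days from start to end, counting both.
451 = 7 × 64 + 3, so there are 64 full weeks plus 3 extra days.
Each full week contributes one Monday: 64 so far.
The 3 extra days are Sun, Mon, Tue — 1 of them qualifies.
Total: 64 + 1 = 65.

65 Mondays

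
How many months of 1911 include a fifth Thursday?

A month has five Thursdays exactly when Thursday falls within its first (length − 28) days.
Jan: 31 days, starts Sun → 5 of Sun, Mon, Tue
Feb: 28 days, starts Wed → 5 of (none)
Mar: 31 days, starts Wed → 5 of Wed, Thu, Fri ✓
Apr: 30 days, starts Sat → 5 of Sat, Sun
May: 31 days, starts Mon → 5 of Mon, Tue, Wed
Jun: 30 days, starts Thu → 5 of Thu, Fri ✓
Jul: 31 days, starts Sat → 5 of Sat, Sun, Mon
Aug: 31 days, starts Tue → 5 of Tue, Wed, Thu ✓
Sep: 30 days, starts Fri → 5 of Fri, Sat
Oct: 31 days, starts Sun → 5 of Sun, Mon, Tue
Nov: 30 days, starts Wed → 5 of Wed, Thu ✓
Dec: 31 days, starts Fri → 5 of Fri, Sat, Sun
Months with five Thursdays: Mar, Jun, Aug, Nov.

4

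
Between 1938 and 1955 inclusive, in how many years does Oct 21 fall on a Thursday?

Day of week of October 21 in each year:
1938: Fri, 1939: Sat, 1940: Mon, 1941: Tue, 1942: Wed, 1943: Thu ✓, 1944: Sat, 1945: Sun, 1946: Mon, 1947: Tue, 1948: Thu ✓, 1949: Fri, 1950: Sat, 1951: Sun, 1952: Tue, 1953: Wed, 1954: Thu ✓, 1955: Fri
Thursdays: 1943, 1948, 1954.

3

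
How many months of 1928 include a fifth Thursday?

4

A month has five Thursdays exactly when Thursday falls within its first (length − 28) days.
Jan: 31 days, starts Sun → 5 of Sun, Mon, Tue
Feb: 29 days, starts Wed → 5 of Wed
Mar: 31 days, starts Thu → 5 of Thu, Fri, Sat ✓
Apr: 30 days, starts Sun → 5 of Sun, Mon
May: 31 days, starts Tue → 5 of Tue, Wed, Thu ✓
Jun: 30 days, starts Fri → 5 of Fri, Sat
Jul: 31 days, starts Sun → 5 of Sun, Mon, Tue
Aug: 31 days, starts Wed → 5 of Wed, Thu, Fri ✓
Sep: 30 days, starts Sat → 5 of Sat, Sun
Oct: 31 days, starts Mon → 5 of Mon, Tue, Wed
Nov: 30 days, starts Thu → 5 of Thu, Fri ✓
Dec: 31 days, starts Sat → 5 of Sat, Sun, Mon
Months with five Thursdays: Mar, May, Aug, Nov.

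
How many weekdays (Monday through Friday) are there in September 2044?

22 weekdays

Sep 1, 2044 is a Thursday.
From Sep 1, 2044 to Sep 30, 2044 is 30 days inclusive.
30 = 7 × 4 + 2, so there are 4 full weeks plus 2 extra days.
Each full week contributes 5 weekdays (Mon–Fri): 4 × 5 = 20.
The 2 extra days are Thu, Fri — 2 of them qualify.
Total: 20 + 2 = 22.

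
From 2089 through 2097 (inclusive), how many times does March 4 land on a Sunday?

2

Day of week of March 4 in each year:
2089: Fri, 2090: Sat, 2091: Sun ✓, 2092: Tue, 2093: Wed, 2094: Thu, 2095: Fri, 2096: Sun ✓, 2097: Mon
Sundays: 2091, 2096.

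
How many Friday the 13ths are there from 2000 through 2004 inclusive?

Friday-the-13ths by year:
2000: Oct
2001: Apr, Jul
2002: Sep, Dec
2003: Jun
2004: Feb, Aug

8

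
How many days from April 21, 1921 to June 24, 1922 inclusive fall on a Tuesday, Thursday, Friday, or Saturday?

April 21, 1921 is a Thursday.
That's 430 days from start to end, counting both.
430 = 7 × 61 + 3, so there are 61 full weeks plus 3 extra days.
Each full week contributes 4 days from the set (Tue, Thu, Fri, Sat): 61 × 4 = 244.
The 3 extra days are Thursday, Friday, Saturday — 3 of them qualify.
Total: 244 + 3 = 247.

247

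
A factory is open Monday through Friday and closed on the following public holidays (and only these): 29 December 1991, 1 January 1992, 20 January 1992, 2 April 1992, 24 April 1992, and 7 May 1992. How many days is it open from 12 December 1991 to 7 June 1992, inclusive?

122 business days

12 December 1991 is a Thursday.
The range spans 179 days (inclusive of both endpoints).
179 = 7 × 25 + 4, so there are 25 full weeks plus 4 extra days.
Each full week contributes 5 weekdays (Mon–Fri): 25 × 5 = 125.
The 4 extra days are Thu, Fri, Sat, Sun — 2 of them qualify.
Total: 125 + 2 = 127.
Holidays: 29 December 1991 (Sun); 1 January 1992 (Wed); 20 January 1992 (Mon); 2 April 1992 (Thu); 24 April 1992 (Fri); 7 May 1992 (Thu).
5 of the 6 holidays fall on weekdays; the rest are weekends and were already excluded.
Business days: 127 − 5 = 122.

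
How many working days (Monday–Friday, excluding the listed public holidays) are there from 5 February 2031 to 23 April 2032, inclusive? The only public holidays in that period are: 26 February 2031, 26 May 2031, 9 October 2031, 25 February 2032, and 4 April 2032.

314

5 February 2031 is a Wednesday.
From 5 February 2031 to 23 April 2032 is 444 days inclusive.
444 = 7 × 63 + 3, so there are 63 full weeks plus 3 extra days.
Each full week contributes 5 weekdays (Mon–Fri): 63 × 5 = 315.
The 3 extra days are Wed, Thu, Fri — 3 of them qualify.
Total: 315 + 3 = 318.
Holidays: 26 February 2031 (Wed); 26 May 2031 (Mon); 9 October 2031 (Thu); 25 February 2032 (Wed); 4 April 2032 (Sun).
4 of the 5 holidays fall on weekdays; the rest are weekends and were already excluded.
Business days: 318 − 4 = 314.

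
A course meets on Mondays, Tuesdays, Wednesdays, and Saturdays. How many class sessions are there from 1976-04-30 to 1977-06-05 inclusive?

229

1976-04-30 is a Friday.
The range spans 402 days (inclusive of both endpoints).
402 = 7 × 57 + 3, so there are 57 full weeks plus 3 extra days.
Each full week contributes 4 days from the set (Mon, Tue, Wed, Sat): 57 × 4 = 228.
The 3 extra days are Friday, Saturday, Sunday — 1 of them qualifies.
Total: 228 + 1 = 229.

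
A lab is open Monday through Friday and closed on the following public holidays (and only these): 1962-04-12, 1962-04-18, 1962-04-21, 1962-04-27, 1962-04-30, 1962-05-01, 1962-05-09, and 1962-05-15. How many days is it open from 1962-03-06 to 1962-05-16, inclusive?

1962-03-06 is a Tuesday.
The range spans 72 days (inclusive of both endpoints).
72 = 7 × 10 + 2, so there are 10 full weeks plus 2 extra days.
Each full week contributes 5 weekdays (Mon–Fri): 10 × 5 = 50.
The 2 extra days are Tue, Wed — 2 of them qualify.
Total: 50 + 2 = 52.
Holidays: 1962-04-12 (Thu); 1962-04-18 (Wed); 1962-04-21 (Sat); 1962-04-27 (Fri); 1962-04-30 (Mon); 1962-05-01 (Tue); 1962-05-09 (Wed); 1962-05-15 (Tue).
7 of the 8 holidays fall on weekdays; the rest are weekends and were already excluded.
Business days: 52 − 7 = 45.

45 working days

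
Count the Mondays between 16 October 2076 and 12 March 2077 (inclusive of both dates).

21 Mondays

16 October 2076 is a Friday.
The range spans 148 days (inclusive of both endpoints).
148 = 7 × 21 + 1, so there are 21 full weeks plus 1 extra day.
Each full week contributes one Monday: 21 so far.
The 1 extra day is Friday — none qualify.
Total: 21 + 0 = 21.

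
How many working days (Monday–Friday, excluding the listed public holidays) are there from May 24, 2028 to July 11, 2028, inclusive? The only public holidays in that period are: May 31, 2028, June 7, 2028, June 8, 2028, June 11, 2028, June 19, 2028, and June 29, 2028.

30 working days

May 24, 2028 is a Wednesday.
The range spans 49 days (inclusive of both endpoints).
49 = 7 × 7, so the span is exactly 7 full weeks.
Each full week contributes 5 weekdays (Mon–Fri): 7 × 5 = 35.
Total: 35.
Holidays: May 31, 2028 (Wed); June 7, 2028 (Wed); June 8, 2028 (Thu); June 11, 2028 (Sun); June 19, 2028 (Mon); June 29, 2028 (Thu).
5 of the 6 holidays fall on weekdays; the rest are weekends and were already excluded.
Business days: 35 − 5 = 30.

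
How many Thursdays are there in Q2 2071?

13

1 April 2071 is a Wednesday.
The range spans 91 days (inclusive of both endpoints).
91 = 7 × 13, so the span is exactly 13 full weeks.
Each full week contributes one Thursday: 13 so far.
Total: 13.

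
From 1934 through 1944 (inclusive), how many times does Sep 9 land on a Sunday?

1

Day of week of September 9 in each year:
1934: Sun ✓, 1935: Mon, 1936: Wed, 1937: Thu, 1938: Fri, 1939: Sat, 1940: Mon, 1941: Tue, 1942: Wed, 1943: Thu, 1944: Sat
Sundays: 1934.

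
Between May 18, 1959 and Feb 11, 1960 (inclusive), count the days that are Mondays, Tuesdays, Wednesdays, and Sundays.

155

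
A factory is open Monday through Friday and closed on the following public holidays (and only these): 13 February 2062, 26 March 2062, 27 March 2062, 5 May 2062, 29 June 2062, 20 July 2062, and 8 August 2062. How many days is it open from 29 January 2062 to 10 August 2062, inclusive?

29 January 2062 is a Sunday.
That's 194 days from start to end, counting both.
194 = 7 × 27 + 5, so there are 27 full weeks plus 5 extra days.
Each full week contributes 5 weekdays (Mon–Fri): 27 × 5 = 135.
The 5 extra days are Sunday, Monday, Tuesday, Wednesday, Thursday — 4 of them qualify.
Total: 135 + 4 = 139.
Holidays: 13 February 2062 (Mon); 26 March 2062 (Sun); 27 March 2062 (Mon); 5 May 2062 (Fri); 29 June 2062 (Thu); 20 July 2062 (Thu); 8 August 2062 (Tue).
6 of the 7 holidays fall on weekdays; the rest are weekends and were already excluded.
Business days: 139 − 6 = 133.

133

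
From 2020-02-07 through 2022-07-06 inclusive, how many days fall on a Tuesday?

2020-02-07 is a Friday.
That's 881 days from start to end, counting both.
881 = 7 × 125 + 6, so there are 125 full weeks plus 6 extra days.
Each full week contributes one Tuesday: 125 so far.
The 6 extra days are Friday, Saturday, Sunday, Monday, Tuesday, Wednesday — 1 of them qualifies.
Total: 125 + 1 = 126.

126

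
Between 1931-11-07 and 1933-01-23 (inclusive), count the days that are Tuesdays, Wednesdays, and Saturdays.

190

1931-11-07 is a Saturday.
The range spans 444 days (inclusive of both endpoints).
444 = 7 × 63 + 3, so there are 63 full weeks plus 3 extra days.
Each full week contributes 3 days from the set (Tue, Wed, Sat): 63 × 3 = 189.
The 3 extra days are Sat, Sun, Mon — 1 of them qualifies.
Total: 189 + 1 = 190.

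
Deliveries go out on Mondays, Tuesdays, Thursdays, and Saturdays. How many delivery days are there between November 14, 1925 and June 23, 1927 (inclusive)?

November 14, 1925 is a Saturday.
From November 14, 1925 to June 23, 1927 is 587 days inclusive.
587 = 7 × 83 + 6, so there are 83 full weeks plus 6 extra days.
Each full week contributes 4 days from the set (Mon, Tue, Thu, Sat): 83 × 4 = 332.
The 6 extra days are Saturday, Sunday, Monday, Tuesday, Wednesday, Thursday — 4 of them qualify.
Total: 332 + 4 = 336.

336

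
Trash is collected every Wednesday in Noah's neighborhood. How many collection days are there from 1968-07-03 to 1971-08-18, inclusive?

164 Wednesdays

1968-07-03 is a Wednesday.
The range spans 1142 days (inclusive of both endpoints).
1142 = 7 × 163 + 1, so there are 163 full weeks plus 1 extra day.
Each full week contributes one Wednesday: 163 so far.
The 1 extra day is Wednesday — 1 of them qualifies.
Total: 163 + 1 = 164.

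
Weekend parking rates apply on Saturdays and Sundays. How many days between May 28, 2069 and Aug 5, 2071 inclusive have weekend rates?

228

May 28, 2069 is a Tuesday.
That's 800 days from start to end, counting both.
800 = 7 × 114 + 2, so there are 114 full weeks plus 2 extra days.
Each full week contributes 2 weekend days (Sat, Sun): 114 × 2 = 228.
The 2 extra days are Tue, Wed — none qualify.
Total: 228 + 0 = 228.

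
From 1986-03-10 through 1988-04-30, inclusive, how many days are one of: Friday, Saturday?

1986-03-10 is a Monday.
That's 783 days from start to end, counting both.
783 = 7 × 111 + 6, so there are 111 full weeks plus 6 extra days.
Each full week contributes 2 days from the set (Fri, Sat): 111 × 2 = 222.
The 6 extra days are Monday, Tuesday, Wednesday, Thursday, Friday, Saturday — 2 of them qualify.
Total: 222 + 2 = 224.

224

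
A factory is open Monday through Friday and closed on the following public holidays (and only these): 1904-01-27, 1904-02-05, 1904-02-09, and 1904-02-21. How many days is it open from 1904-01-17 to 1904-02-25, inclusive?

26 working days

1904-01-17 is a Sunday.
That's 40 days from start to end, counting both.
40 = 7 × 5 + 5, so there are 5 full weeks plus 5 extra days.
Each full week contributes 5 weekdays (Mon–Fri): 5 × 5 = 25.
The 5 extra days are Sunday, Monday, Tuesday, Wednesday, Thursday — 4 of them qualify.
Total: 25 + 4 = 29.
Holidays: 1904-01-27 (Wed); 1904-02-05 (Fri); 1904-02-09 (Tue); 1904-02-21 (Sun).
3 of the 4 holidays fall on weekdays; the rest are weekends and were already excluded.
Business days: 29 − 3 = 26.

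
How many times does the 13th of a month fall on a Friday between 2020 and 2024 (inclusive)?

8

Friday-the-13ths by year:
2020: Mar, Nov
2021: Aug
2022: May
2023: Jan, Oct
2024: Sep, Dec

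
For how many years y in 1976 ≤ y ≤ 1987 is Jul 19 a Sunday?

Day of week of July 19 in each year:
1976: Mon, 1977: Tue, 1978: Wed, 1979: Thu, 1980: Sat, 1981: Sun ✓, 1982: Mon, 1983: Tue, 1984: Thu, 1985: Fri, 1986: Sat, 1987: Sun ✓
Sundays: 1981, 1987.

2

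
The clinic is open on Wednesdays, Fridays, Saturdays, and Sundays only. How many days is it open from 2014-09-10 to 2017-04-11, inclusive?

2014-09-10 is a Wednesday.
The range spans 945 days (inclusive of both endpoints).
945 = 7 × 135, so the span is exactly 135 full weeks.
Each full week contributes 4 days from the set (Wed, Fri, Sat, Sun): 135 × 4 = 540.
Total: 540.

540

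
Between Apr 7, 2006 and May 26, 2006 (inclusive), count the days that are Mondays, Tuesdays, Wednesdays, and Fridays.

Apr 7, 2006 is a Friday.
From Apr 7, 2006 to May 26, 2006 is 50 days inclusive.
50 = 7 × 7 + 1, so there are 7 full weeks plus 1 extra day.
Each full week contributes 4 days from the set (Mon, Tue, Wed, Fri): 7 × 4 = 28.
The 1 extra day is Fri — 1 of them qualifies.
Total: 28 + 1 = 29.

29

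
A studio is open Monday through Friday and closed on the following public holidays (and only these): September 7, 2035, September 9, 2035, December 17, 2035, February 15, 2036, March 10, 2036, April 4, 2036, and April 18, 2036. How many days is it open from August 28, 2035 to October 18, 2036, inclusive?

293 business days

August 28, 2035 is a Tuesday.
The range spans 418 days (inclusive of both endpoints).
418 = 7 × 59 + 5, so there are 59 full weeks plus 5 extra days.
Each full week contributes 5 weekdays (Mon–Fri): 59 × 5 = 295.
The 5 extra days are Tuesday, Wednesday, Thursday, Friday, Saturday — 4 of them qualify.
Total: 295 + 4 = 299.
Holidays: September 7, 2035 (Fri); September 9, 2035 (Sun); December 17, 2035 (Mon); February 15, 2036 (Fri); March 10, 2036 (Mon); April 4, 2036 (Fri); April 18, 2036 (Fri).
6 of the 7 holidays fall on weekdays; the rest are weekends and were already excluded.
Business days: 299 − 6 = 293.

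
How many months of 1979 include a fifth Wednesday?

A month has five Wednesdays exactly when Wednesday falls within its first (length − 28) days.
Jan: 31 days, starts Mon → 5 of Mon, Tue, Wed ✓
Feb: 28 days, starts Thu → 5 of (none)
Mar: 31 days, starts Thu → 5 of Thu, Fri, Sat
Apr: 30 days, starts Sun → 5 of Sun, Mon
May: 31 days, starts Tue → 5 of Tue, Wed, Thu ✓
Jun: 30 days, starts Fri → 5 of Fri, Sat
Jul: 31 days, starts Sun → 5 of Sun, Mon, Tue
Aug: 31 days, starts Wed → 5 of Wed, Thu, Fri ✓
Sep: 30 days, starts Sat → 5 of Sat, Sun
Oct: 31 days, starts Mon → 5 of Mon, Tue, Wed ✓
Nov: 30 days, starts Thu → 5 of Thu, Fri
Dec: 31 days, starts Sat → 5 of Sat, Sun, Mon
Months with five Wednesdays: Jan, May, Aug, Oct.

4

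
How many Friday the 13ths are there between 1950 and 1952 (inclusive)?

5

Friday-the-13ths by year:
1950: Jan, Oct
1951: Apr, Jul
1952: Jun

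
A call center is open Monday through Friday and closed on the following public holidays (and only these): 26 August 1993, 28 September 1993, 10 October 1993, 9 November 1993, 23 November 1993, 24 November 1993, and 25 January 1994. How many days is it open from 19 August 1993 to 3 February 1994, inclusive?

19 August 1993 is a Thursday.
That's 169 days from start to end, counting both.
169 = 7 × 24 + 1, so there are 24 full weeks plus 1 extra day.
Each full week contributes 5 weekdays (Mon–Fri): 24 × 5 = 120.
The 1 extra day is Thursday — 1 of them qualifies.
Total: 120 + 1 = 121.
Holidays: 26 August 1993 (Thu); 28 September 1993 (Tue); 10 October 1993 (Sun); 9 November 1993 (Tue); 23 November 1993 (Tue); 24 November 1993 (Wed); 25 January 1994 (Tue).
6 of the 7 holidays fall on weekdays; the rest are weekends and were already excluded.
Business days: 121 − 6 = 115.

115 working days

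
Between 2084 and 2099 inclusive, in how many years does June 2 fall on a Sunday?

2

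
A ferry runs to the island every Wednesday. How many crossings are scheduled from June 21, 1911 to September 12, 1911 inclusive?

June 21, 1911 is a Wednesday.
That's 84 days from start to end, counting both.
84 = 7 × 12, so the span is exactly 12 full weeks.
Each full week contributes one Wednesday: 12 so far.

12 Wednesdays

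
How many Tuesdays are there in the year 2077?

52

Jan 1, 2077 is a Friday.
The range spans 365 days (inclusive of both endpoints).
365 = 7 × 52 + 1, so there are 52 full weeks plus 1 extra day.
Each full week contributes one Tuesday: 52 so far.
The 1 extra day is Fri — none qualify.
Total: 52 + 0 = 52.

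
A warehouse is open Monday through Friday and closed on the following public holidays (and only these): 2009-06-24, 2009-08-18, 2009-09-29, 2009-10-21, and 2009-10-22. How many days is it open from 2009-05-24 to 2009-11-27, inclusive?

2009-05-24 is a Sunday.
That's 188 days from start to end, counting both.
188 = 7 × 26 + 6, so there are 26 full weeks plus 6 extra days.
Each full week contributes 5 weekdays (Mon–Fri): 26 × 5 = 130.
The 6 extra days are Sunday, Monday, Tuesday, Wednesday, Thursday, Friday — 5 of them qualify.
Total: 130 + 5 = 135.
Holidays: 2009-06-24 (Wed); 2009-08-18 (Tue); 2009-09-29 (Tue); 2009-10-21 (Wed); 2009-10-22 (Thu).
All 5 holidays fall on weekdays, so subtract 5.
Business days: 135 − 5 = 130.

130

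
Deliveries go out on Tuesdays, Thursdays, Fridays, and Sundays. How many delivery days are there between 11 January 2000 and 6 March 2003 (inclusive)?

658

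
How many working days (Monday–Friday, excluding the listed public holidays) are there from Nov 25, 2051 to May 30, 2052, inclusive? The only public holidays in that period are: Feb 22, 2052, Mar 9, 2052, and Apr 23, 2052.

132

Nov 25, 2051 is a Saturday.
The range spans 188 days (inclusive of both endpoints).
188 = 7 × 26 + 6, so there are 26 full weeks plus 6 extra days.
Each full week contributes 5 weekdays (Mon–Fri): 26 × 5 = 130.
The 6 extra days are Sat, Sun, Mon, Tue, Wed, Thu — 4 of them qualify.
Total: 130 + 4 = 134.
Holidays: Feb 22, 2052 (Thu); Mar 9, 2052 (Sat); Apr 23, 2052 (Tue).
2 of the 3 holidays fall on weekdays; the rest are weekends and were already excluded.
Business days: 134 − 2 = 132.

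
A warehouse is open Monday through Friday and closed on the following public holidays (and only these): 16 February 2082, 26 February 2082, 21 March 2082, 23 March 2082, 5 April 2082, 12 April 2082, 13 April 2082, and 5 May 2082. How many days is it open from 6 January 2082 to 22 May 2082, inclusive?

94

6 January 2082 is a Tuesday.
That's 137 days from start to end, counting both.
137 = 7 × 19 + 4, so there are 19 full weeks plus 4 extra days.
Each full week contributes 5 weekdays (Mon–Fri): 19 × 5 = 95.
The 4 extra days are Tue, Wed, Thu, Fri — 4 of them qualify.
Total: 95 + 4 = 99.
Holidays: 16 February 2082 (Mon); 26 February 2082 (Thu); 21 March 2082 (Sat); 23 March 2082 (Mon); 5 April 2082 (Sun); 12 April 2082 (Sun); 13 April 2082 (Mon); 5 May 2082 (Tue).
5 of the 8 holidays fall on weekdays; the rest are weekends and were already excluded.
Business days: 99 − 5 = 94.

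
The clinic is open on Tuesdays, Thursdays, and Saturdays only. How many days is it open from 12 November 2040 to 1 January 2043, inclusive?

12 November 2040 is a Monday.
That's 781 days from start to end, counting both.
781 = 7 × 111 + 4, so there are 111 full weeks plus 4 extra days.
Each full week contributes 3 days from the set (Tue, Thu, Sat): 111 × 3 = 333.
The 4 extra days are Monday, Tuesday, Wednesday, Thursday — 2 of them qualify.
Total: 333 + 2 = 335.

335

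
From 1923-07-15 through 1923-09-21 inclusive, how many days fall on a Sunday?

1923-07-15 is a Sunday.
From 1923-07-15 to 1923-09-21 is 69 days inclusive.
69 = 7 × 9 + 6, so there are 9 full weeks plus 6 extra days.
Each full week contributes one Sunday: 9 so far.
The 6 extra days are Sunday, Monday, Tuesday, Wednesday, Thursday, Friday — 1 of them qualifies.
Total: 9 + 1 = 10.

10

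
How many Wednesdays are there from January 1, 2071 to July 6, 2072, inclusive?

79

January 1, 2071 is a Thursday.
From January 1, 2071 to July 6, 2072 is 553 days inclusive.
553 = 7 × 79, so the span is exactly 79 full weeks.
Each full week contributes one Wednesday: 79 so far.
Total: 79.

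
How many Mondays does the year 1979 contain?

January 1, 1979 is a Monday.
The range spans 365 days (inclusive of both endpoints).
365 = 7 × 52 + 1, so there are 52 full weeks plus 1 extra day.
Each full week contributes one Monday: 52 so far.
The 1 extra day is Mon — 1 of them qualifies.
Total: 52 + 1 = 53.

53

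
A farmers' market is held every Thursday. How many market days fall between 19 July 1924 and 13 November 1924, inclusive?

19 July 1924 is a Saturday.
From 19 July 1924 to 13 November 1924 is 118 days inclusive.
118 = 7 × 16 + 6, so there are 16 full weeks plus 6 extra days.
Each full week contributes one Thursday: 16 so far.
The 6 extra days are Saturday, Sunday, Monday, Tuesday, Wednesday, Thursday — 1 of them qualifies.
Total: 16 + 1 = 17.

17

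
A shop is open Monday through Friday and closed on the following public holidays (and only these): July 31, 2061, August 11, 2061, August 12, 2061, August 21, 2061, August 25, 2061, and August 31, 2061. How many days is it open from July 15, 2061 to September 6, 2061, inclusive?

July 15, 2061 is a Friday.
That's 54 days from start to end, counting both.
54 = 7 × 7 + 5, so there are 7 full weeks plus 5 extra days.
Each full week contributes 5 weekdays (Mon–Fri): 7 × 5 = 35.
The 5 extra days are Friday, Saturday, Sunday, Monday, Tuesday — 3 of them qualify.
Total: 35 + 3 = 38.
Holidays: July 31, 2061 (Sun); August 11, 2061 (Thu); August 12, 2061 (Fri); August 21, 2061 (Sun); August 25, 2061 (Thu); August 31, 2061 (Wed).
4 of the 6 holidays fall on weekdays; the rest are weekends and were already excluded.
Business days: 38 − 4 = 34.

34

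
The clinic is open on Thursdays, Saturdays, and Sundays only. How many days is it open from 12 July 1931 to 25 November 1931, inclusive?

58

12 July 1931 is a Sunday.
The range spans 137 days (inclusive of both endpoints).
137 = 7 × 19 + 4, so there are 19 full weeks plus 4 extra days.
Each full week contributes 3 days from the set (Thu, Sat, Sun): 19 × 3 = 57.
The 4 extra days are Sun, Mon, Tue, Wed — 1 of them qualifies.
Total: 57 + 1 = 58.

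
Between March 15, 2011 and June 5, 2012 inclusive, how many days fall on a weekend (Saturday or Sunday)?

March 15, 2011 is a Tuesday.
From March 15, 2011 to June 5, 2012 is 449 days inclusive.
449 = 7 × 64 + 1, so there are 64 full weeks plus 1 extra day.
Each full week contributes 2 weekend days (Sat, Sun): 64 × 2 = 128.
The 1 extra day is Tuesday — none qualify.
Total: 128 + 0 = 128.

128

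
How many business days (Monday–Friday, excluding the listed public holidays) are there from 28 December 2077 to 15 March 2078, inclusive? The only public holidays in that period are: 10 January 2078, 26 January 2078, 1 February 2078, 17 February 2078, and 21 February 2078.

51

28 December 2077 is a Tuesday.
That's 78 days from start to end, counting both.
78 = 7 × 11 + 1, so there are 11 full weeks plus 1 extra day.
Each full week contributes 5 weekdays (Mon–Fri): 11 × 5 = 55.
The 1 extra day is Tuesday — 1 of them qualifies.
Total: 55 + 1 = 56.
Holidays: 10 January 2078 (Mon); 26 January 2078 (Wed); 1 February 2078 (Tue); 17 February 2078 (Thu); 21 February 2078 (Mon).
All 5 holidays fall on weekdays, so subtract 5.
Business days: 56 − 5 = 51.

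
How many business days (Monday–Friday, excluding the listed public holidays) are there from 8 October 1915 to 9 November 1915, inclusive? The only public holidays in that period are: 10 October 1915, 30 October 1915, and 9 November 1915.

22 business days

8 October 1915 is a Friday.
That's 33 days from start to end, counting both.
33 = 7 × 4 + 5, so there are 4 full weeks plus 5 extra days.
Each full week contributes 5 weekdays (Mon–Fri): 4 × 5 = 20.
The 5 extra days are Fri, Sat, Sun, Mon, Tue — 3 of them qualify.
Total: 20 + 3 = 23.
Holidays: 10 October 1915 (Sun); 30 October 1915 (Sat); 9 November 1915 (Tue).
1 of the 3 holidays fall on weekdays; the rest are weekends and were already excluded.
Business days: 23 − 1 = 22.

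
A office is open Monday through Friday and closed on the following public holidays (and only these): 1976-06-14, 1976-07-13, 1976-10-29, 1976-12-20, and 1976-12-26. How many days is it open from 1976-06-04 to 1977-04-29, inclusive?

232

1976-06-04 is a Friday.
The range spans 330 days (inclusive of both endpoints).
330 = 7 × 47 + 1, so there are 47 full weeks plus 1 extra day.
Each full week contributes 5 weekdays (Mon–Fri): 47 × 5 = 235.
The 1 extra day is Friday — 1 of them qualifies.
Total: 235 + 1 = 236.
Holidays: 1976-06-14 (Mon); 1976-07-13 (Tue); 1976-10-29 (Fri); 1976-12-20 (Mon); 1976-12-26 (Sun).
4 of the 5 holidays fall on weekdays; the rest are weekends and were already excluded.
Business days: 236 − 4 = 232.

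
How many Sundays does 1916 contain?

January 1, 1916 is a Saturday.
From January 1, 1916 to December 31, 1916 is 366 days inclusive.
366 = 7 × 52 + 2, so there are 52 full weeks plus 2 extra days.
Each full week contributes one Sunday: 52 so far.
The 2 extra days are Sat, Sun — 1 of them qualifies.
Total: 52 + 1 = 53.

53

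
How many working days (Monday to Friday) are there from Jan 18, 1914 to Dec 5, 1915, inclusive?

Jan 18, 1914 is a Sunday.
That's 687 days from start to end, counting both.
687 = 7 × 98 + 1, so there are 98 full weeks plus 1 extra day.
Each full week contributes 5 weekdays (Mon–Fri): 98 × 5 = 490.
The 1 extra day is Sunday — none qualify.
Total: 490 + 0 = 490.

490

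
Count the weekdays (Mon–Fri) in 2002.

261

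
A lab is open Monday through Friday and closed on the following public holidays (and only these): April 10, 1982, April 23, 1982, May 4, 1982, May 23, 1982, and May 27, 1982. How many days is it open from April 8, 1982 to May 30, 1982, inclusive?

34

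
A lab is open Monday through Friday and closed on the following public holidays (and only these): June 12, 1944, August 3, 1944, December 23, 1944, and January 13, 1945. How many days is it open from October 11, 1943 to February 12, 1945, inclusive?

October 11, 1943 is a Monday.
From October 11, 1943 to February 12, 1945 is 491 days inclusive.
491 = 7 × 70 + 1, so there are 70 full weeks plus 1 extra day.
Each full week contributes 5 weekdays (Mon–Fri): 70 × 5 = 350.
The 1 extra day is Mon — 1 of them qualifies.
Total: 350 + 1 = 351.
Holidays: June 12, 1944 (Mon); August 3, 1944 (Thu); December 23, 1944 (Sat); January 13, 1945 (Sat).
2 of the 4 holidays fall on weekdays; the rest are weekends and were already excluded.
Business days: 351 − 2 = 349.

349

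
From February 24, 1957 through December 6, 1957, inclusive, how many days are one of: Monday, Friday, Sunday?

February 24, 1957 is a Sunday.
That's 286 days from start to end, counting both.
286 = 7 × 40 + 6, so there are 40 full weeks plus 6 extra days.
Each full week contributes 3 days from the set (Mon, Fri, Sun): 40 × 3 = 120.
The 6 extra days are Sun, Mon, Tue, Wed, Thu, Fri — 3 of them qualify.
Total: 120 + 3 = 123.

123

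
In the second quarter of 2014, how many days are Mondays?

13

1 April 2014 is a Tuesday.
From 1 April 2014 to 30 June 2014 is 91 days inclusive.
91 = 7 × 13, so the span is exactly 13 full weeks.
Each full week contributes one Monday: 13 so far.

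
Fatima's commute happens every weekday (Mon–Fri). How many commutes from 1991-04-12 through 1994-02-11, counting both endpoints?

1991-04-12 is a Friday.
That's 1037 days from start to end, counting both.
1037 = 7 × 148 + 1, so there are 148 full weeks plus 1 extra day.
Each full week contributes 5 weekdays (Mon–Fri): 148 × 5 = 740.
The 1 extra day is Friday — 1 of them qualifies.
Total: 740 + 1 = 741.

741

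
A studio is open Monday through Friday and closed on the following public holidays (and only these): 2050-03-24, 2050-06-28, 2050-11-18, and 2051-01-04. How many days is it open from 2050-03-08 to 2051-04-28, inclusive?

295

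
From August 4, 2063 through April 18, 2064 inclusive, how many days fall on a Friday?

August 4, 2063 is a Saturday.
That's 259 days from start to end, counting both.
259 = 7 × 37, so the span is exactly 37 full weeks.
Each full week contributes one Friday: 37 so far.
Total: 37.

37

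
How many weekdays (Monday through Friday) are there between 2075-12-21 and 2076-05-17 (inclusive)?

105

2075-12-21 is a Saturday.
From 2075-12-21 to 2076-05-17 is 149 days inclusive.
149 = 7 × 21 + 2, so there are 21 full weeks plus 2 extra days.
Each full week contributes 5 weekdays (Mon–Fri): 21 × 5 = 105.
The 2 extra days are Saturday, Sunday — none qualify.
Total: 105 + 0 = 105.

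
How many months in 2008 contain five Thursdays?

4

A month has five Thursdays exactly when Thursday falls within its first (length − 28) days.
Jan: 31 days, starts Tue → 5 of Tue, Wed, Thu ✓
Feb: 29 days, starts Fri → 5 of Fri
Mar: 31 days, starts Sat → 5 of Sat, Sun, Mon
Apr: 30 days, starts Tue → 5 of Tue, Wed
May: 31 days, starts Thu → 5 of Thu, Fri, Sat ✓
Jun: 30 days, starts Sun → 5 of Sun, Mon
Jul: 31 days, starts Tue → 5 of Tue, Wed, Thu ✓
Aug: 31 days, starts Fri → 5 of Fri, Sat, Sun
Sep: 30 days, starts Mon → 5 of Mon, Tue
Oct: 31 days, starts Wed → 5 of Wed, Thu, Fri ✓
Nov: 30 days, starts Sat → 5 of Sat, Sun
Dec: 31 days, starts Mon → 5 of Mon, Tue, Wed
Months with five Thursdays: Jan, May, Jul, Oct.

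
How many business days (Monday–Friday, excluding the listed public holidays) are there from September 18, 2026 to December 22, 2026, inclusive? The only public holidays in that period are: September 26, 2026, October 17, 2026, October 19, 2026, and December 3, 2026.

66 business days

September 18, 2026 is a Friday.
That's 96 days from start to end, counting both.
96 = 7 × 13 + 5, so there are 13 full weeks plus 5 extra days.
Each full week contributes 5 weekdays (Mon–Fri): 13 × 5 = 65.
The 5 extra days are Friday, Saturday, Sunday, Monday, Tuesday — 3 of them qualify.
Total: 65 + 3 = 68.
Holidays: September 26, 2026 (Sat); October 17, 2026 (Sat); October 19, 2026 (Mon); December 3, 2026 (Thu).
2 of the 4 holidays fall on weekdays; the rest are weekends and were already excluded.
Business days: 68 − 2 = 66.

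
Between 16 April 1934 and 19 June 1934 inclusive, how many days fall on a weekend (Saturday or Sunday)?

16 April 1934 is a Monday.
The range spans 65 days (inclusive of both endpoints).
65 = 7 × 9 + 2, so there are 9 full weeks plus 2 extra days.
Each full week contributes 2 weekend days (Sat, Sun): 9 × 2 = 18.
The 2 extra days are Monday, Tuesday — none qualify.
Total: 18 + 0 = 18.

18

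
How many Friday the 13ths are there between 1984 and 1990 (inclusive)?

Friday-the-13ths by year:
1984: Jan, Apr, Jul
1985: Sep, Dec
1986: Jun
1987: Feb, Mar, Nov
1988: May
1989: Jan, Oct
1990: Apr, Jul

14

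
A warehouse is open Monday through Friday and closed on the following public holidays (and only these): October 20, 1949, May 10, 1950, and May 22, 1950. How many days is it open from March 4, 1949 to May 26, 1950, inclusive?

318 business days

March 4, 1949 is a Friday.
From March 4, 1949 to May 26, 1950 is 449 days inclusive.
449 = 7 × 64 + 1, so there are 64 full weeks plus 1 extra day.
Each full week contributes 5 weekdays (Mon–Fri): 64 × 5 = 320.
The 1 extra day is Fri — 1 of them qualifies.
Total: 320 + 1 = 321.
Holidays: October 20, 1949 (Thu); May 10, 1950 (Wed); May 22, 1950 (Mon).
All 3 holidays fall on weekdays, so subtract 3.
Business days: 321 − 3 = 318.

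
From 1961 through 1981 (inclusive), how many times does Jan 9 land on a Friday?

Day of week of January 9 in each year:
1961: Mon, 1962: Tue, 1963: Wed, 1964: Thu, 1965: Sat, 1966: Sun, 1967: Mon, 1968: Tue, 1969: Thu, 1970: Fri ✓, 1971: Sat, 1972: Sun, 1973: Tue, 1974: Wed, 1975: Thu, 1976: Fri ✓, 1977: Sun, 1978: Mon, 1979: Tue, 1980: Wed, 1981: Fri ✓
Fridays: 1970, 1976, 1981.

3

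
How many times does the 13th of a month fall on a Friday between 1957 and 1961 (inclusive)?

Friday-the-13ths by year:
1957: Sep, Dec
1958: Jun
1959: Feb, Mar, Nov
1960: May
1961: Jan, Oct

9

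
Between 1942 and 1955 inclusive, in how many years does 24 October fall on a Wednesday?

2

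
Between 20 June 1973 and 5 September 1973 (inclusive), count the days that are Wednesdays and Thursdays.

23

20 June 1973 is a Wednesday.
The range spans 78 days (inclusive of both endpoints).
78 = 7 × 11 + 1, so there are 11 full weeks plus 1 extra day.
Each full week contributes 2 days from the set (Wed, Thu): 11 × 2 = 22.
The 1 extra day is Wed — 1 of them qualifies.
Total: 22 + 1 = 23.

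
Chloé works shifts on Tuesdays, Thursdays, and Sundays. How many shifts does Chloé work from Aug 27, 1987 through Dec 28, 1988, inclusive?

210

Aug 27, 1987 is a Thursday.
The range spans 490 days (inclusive of both endpoints).
490 = 7 × 70, so the span is exactly 70 full weeks.
Each full week contributes 3 days from the set (Tue, Thu, Sun): 70 × 3 = 210.
Total: 210.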